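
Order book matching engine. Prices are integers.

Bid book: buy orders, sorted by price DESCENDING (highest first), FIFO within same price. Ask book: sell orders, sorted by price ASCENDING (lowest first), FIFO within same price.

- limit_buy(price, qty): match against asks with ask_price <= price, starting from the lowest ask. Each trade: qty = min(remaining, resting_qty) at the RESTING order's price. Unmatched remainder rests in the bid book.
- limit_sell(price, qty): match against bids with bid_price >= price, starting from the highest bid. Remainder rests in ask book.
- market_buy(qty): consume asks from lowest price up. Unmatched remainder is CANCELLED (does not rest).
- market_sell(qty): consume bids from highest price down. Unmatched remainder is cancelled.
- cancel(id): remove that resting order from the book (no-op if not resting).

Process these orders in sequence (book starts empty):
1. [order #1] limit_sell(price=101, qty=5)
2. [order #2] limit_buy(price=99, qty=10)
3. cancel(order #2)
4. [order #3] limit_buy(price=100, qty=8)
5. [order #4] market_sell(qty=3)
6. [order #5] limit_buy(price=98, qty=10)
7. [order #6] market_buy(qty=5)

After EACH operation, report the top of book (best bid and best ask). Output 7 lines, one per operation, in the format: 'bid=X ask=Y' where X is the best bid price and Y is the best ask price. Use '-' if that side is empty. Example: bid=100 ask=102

After op 1 [order #1] limit_sell(price=101, qty=5): fills=none; bids=[-] asks=[#1:5@101]
After op 2 [order #2] limit_buy(price=99, qty=10): fills=none; bids=[#2:10@99] asks=[#1:5@101]
After op 3 cancel(order #2): fills=none; bids=[-] asks=[#1:5@101]
After op 4 [order #3] limit_buy(price=100, qty=8): fills=none; bids=[#3:8@100] asks=[#1:5@101]
After op 5 [order #4] market_sell(qty=3): fills=#3x#4:3@100; bids=[#3:5@100] asks=[#1:5@101]
After op 6 [order #5] limit_buy(price=98, qty=10): fills=none; bids=[#3:5@100 #5:10@98] asks=[#1:5@101]
After op 7 [order #6] market_buy(qty=5): fills=#6x#1:5@101; bids=[#3:5@100 #5:10@98] asks=[-]

Answer: bid=- ask=101
bid=99 ask=101
bid=- ask=101
bid=100 ask=101
bid=100 ask=101
bid=100 ask=101
bid=100 ask=-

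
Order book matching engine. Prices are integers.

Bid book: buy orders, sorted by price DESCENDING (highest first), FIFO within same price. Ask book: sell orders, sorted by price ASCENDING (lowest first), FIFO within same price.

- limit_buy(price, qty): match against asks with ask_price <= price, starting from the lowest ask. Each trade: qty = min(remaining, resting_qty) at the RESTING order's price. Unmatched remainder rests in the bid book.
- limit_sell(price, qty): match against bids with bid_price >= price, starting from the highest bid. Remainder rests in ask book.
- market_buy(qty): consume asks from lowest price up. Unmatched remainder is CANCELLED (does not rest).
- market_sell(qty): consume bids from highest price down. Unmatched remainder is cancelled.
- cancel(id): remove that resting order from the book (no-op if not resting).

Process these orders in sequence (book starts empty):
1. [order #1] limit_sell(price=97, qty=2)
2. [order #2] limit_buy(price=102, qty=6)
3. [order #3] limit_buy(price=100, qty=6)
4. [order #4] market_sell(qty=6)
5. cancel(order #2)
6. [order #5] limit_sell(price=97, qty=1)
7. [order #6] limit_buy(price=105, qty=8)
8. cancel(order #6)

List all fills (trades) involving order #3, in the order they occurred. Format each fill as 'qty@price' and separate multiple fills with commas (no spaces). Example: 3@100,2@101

Answer: 2@100,1@100

Derivation:
After op 1 [order #1] limit_sell(price=97, qty=2): fills=none; bids=[-] asks=[#1:2@97]
After op 2 [order #2] limit_buy(price=102, qty=6): fills=#2x#1:2@97; bids=[#2:4@102] asks=[-]
After op 3 [order #3] limit_buy(price=100, qty=6): fills=none; bids=[#2:4@102 #3:6@100] asks=[-]
After op 4 [order #4] market_sell(qty=6): fills=#2x#4:4@102 #3x#4:2@100; bids=[#3:4@100] asks=[-]
After op 5 cancel(order #2): fills=none; bids=[#3:4@100] asks=[-]
After op 6 [order #5] limit_sell(price=97, qty=1): fills=#3x#5:1@100; bids=[#3:3@100] asks=[-]
After op 7 [order #6] limit_buy(price=105, qty=8): fills=none; bids=[#6:8@105 #3:3@100] asks=[-]
After op 8 cancel(order #6): fills=none; bids=[#3:3@100] asks=[-]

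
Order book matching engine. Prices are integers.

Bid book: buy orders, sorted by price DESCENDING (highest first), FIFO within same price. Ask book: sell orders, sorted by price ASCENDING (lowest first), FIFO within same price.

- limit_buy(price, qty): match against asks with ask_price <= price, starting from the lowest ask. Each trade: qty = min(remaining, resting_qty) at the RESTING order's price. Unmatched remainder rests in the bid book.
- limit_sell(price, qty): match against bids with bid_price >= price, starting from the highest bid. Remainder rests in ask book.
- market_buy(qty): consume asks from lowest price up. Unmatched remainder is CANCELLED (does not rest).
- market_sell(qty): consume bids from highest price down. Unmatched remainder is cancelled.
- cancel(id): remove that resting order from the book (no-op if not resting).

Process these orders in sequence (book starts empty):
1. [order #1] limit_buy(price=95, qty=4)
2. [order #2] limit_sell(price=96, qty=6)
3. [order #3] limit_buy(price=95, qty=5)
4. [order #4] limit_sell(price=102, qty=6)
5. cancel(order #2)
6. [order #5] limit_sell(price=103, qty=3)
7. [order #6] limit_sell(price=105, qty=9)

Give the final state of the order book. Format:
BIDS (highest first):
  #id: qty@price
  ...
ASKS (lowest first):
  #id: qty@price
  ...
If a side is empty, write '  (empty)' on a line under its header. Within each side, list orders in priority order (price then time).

After op 1 [order #1] limit_buy(price=95, qty=4): fills=none; bids=[#1:4@95] asks=[-]
After op 2 [order #2] limit_sell(price=96, qty=6): fills=none; bids=[#1:4@95] asks=[#2:6@96]
After op 3 [order #3] limit_buy(price=95, qty=5): fills=none; bids=[#1:4@95 #3:5@95] asks=[#2:6@96]
After op 4 [order #4] limit_sell(price=102, qty=6): fills=none; bids=[#1:4@95 #3:5@95] asks=[#2:6@96 #4:6@102]
After op 5 cancel(order #2): fills=none; bids=[#1:4@95 #3:5@95] asks=[#4:6@102]
After op 6 [order #5] limit_sell(price=103, qty=3): fills=none; bids=[#1:4@95 #3:5@95] asks=[#4:6@102 #5:3@103]
After op 7 [order #6] limit_sell(price=105, qty=9): fills=none; bids=[#1:4@95 #3:5@95] asks=[#4:6@102 #5:3@103 #6:9@105]

Answer: BIDS (highest first):
  #1: 4@95
  #3: 5@95
ASKS (lowest first):
  #4: 6@102
  #5: 3@103
  #6: 9@105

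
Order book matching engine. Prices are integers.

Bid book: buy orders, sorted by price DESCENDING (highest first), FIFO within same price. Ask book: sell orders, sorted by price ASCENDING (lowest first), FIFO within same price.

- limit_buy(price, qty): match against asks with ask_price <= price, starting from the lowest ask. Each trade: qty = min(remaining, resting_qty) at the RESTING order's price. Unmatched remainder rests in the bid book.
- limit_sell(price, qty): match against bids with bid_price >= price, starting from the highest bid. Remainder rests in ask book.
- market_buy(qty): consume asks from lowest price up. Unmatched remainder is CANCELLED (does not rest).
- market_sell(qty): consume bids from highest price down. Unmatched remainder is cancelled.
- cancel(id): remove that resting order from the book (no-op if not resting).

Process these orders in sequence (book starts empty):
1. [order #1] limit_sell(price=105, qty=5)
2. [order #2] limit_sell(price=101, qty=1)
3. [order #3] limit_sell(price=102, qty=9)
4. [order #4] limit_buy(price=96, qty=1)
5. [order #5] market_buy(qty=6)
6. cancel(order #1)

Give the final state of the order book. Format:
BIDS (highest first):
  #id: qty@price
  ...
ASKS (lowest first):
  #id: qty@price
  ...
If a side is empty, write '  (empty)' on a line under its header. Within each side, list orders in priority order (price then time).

After op 1 [order #1] limit_sell(price=105, qty=5): fills=none; bids=[-] asks=[#1:5@105]
After op 2 [order #2] limit_sell(price=101, qty=1): fills=none; bids=[-] asks=[#2:1@101 #1:5@105]
After op 3 [order #3] limit_sell(price=102, qty=9): fills=none; bids=[-] asks=[#2:1@101 #3:9@102 #1:5@105]
After op 4 [order #4] limit_buy(price=96, qty=1): fills=none; bids=[#4:1@96] asks=[#2:1@101 #3:9@102 #1:5@105]
After op 5 [order #5] market_buy(qty=6): fills=#5x#2:1@101 #5x#3:5@102; bids=[#4:1@96] asks=[#3:4@102 #1:5@105]
After op 6 cancel(order #1): fills=none; bids=[#4:1@96] asks=[#3:4@102]

Answer: BIDS (highest first):
  #4: 1@96
ASKS (lowest first):
  #3: 4@102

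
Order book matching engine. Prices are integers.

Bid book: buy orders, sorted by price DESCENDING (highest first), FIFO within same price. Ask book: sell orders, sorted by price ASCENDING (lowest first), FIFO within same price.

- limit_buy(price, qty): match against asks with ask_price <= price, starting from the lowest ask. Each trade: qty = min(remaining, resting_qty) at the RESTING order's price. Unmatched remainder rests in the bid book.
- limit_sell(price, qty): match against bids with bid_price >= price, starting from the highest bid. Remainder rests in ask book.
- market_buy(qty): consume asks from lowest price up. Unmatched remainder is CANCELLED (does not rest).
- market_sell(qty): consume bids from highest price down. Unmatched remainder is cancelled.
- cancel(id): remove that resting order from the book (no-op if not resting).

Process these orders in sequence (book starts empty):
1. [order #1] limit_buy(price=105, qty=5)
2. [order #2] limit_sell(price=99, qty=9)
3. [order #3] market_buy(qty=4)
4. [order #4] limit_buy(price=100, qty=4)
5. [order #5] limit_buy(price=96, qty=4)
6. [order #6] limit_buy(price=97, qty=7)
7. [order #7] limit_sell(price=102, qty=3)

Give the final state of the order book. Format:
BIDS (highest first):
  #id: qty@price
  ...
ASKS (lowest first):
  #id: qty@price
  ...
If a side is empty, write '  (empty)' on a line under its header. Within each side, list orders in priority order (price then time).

Answer: BIDS (highest first):
  #4: 4@100
  #6: 7@97
  #5: 4@96
ASKS (lowest first):
  #7: 3@102

Derivation:
After op 1 [order #1] limit_buy(price=105, qty=5): fills=none; bids=[#1:5@105] asks=[-]
After op 2 [order #2] limit_sell(price=99, qty=9): fills=#1x#2:5@105; bids=[-] asks=[#2:4@99]
After op 3 [order #3] market_buy(qty=4): fills=#3x#2:4@99; bids=[-] asks=[-]
After op 4 [order #4] limit_buy(price=100, qty=4): fills=none; bids=[#4:4@100] asks=[-]
After op 5 [order #5] limit_buy(price=96, qty=4): fills=none; bids=[#4:4@100 #5:4@96] asks=[-]
After op 6 [order #6] limit_buy(price=97, qty=7): fills=none; bids=[#4:4@100 #6:7@97 #5:4@96] asks=[-]
After op 7 [order #7] limit_sell(price=102, qty=3): fills=none; bids=[#4:4@100 #6:7@97 #5:4@96] asks=[#7:3@102]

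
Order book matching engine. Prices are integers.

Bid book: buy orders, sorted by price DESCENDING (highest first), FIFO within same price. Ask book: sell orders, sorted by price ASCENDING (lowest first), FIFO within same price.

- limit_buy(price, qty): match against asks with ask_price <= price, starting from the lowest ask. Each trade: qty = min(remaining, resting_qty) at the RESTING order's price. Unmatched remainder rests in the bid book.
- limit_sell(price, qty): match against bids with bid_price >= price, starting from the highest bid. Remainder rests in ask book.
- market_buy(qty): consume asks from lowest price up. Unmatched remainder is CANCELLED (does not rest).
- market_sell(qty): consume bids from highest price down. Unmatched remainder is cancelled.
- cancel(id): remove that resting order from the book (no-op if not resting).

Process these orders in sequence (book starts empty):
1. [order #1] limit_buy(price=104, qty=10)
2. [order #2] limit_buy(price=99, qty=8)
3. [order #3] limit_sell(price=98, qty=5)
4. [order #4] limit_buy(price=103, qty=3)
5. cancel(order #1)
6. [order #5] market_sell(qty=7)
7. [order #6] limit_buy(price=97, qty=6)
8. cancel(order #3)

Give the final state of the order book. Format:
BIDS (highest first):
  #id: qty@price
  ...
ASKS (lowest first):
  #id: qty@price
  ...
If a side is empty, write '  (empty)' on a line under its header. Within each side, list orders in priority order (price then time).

After op 1 [order #1] limit_buy(price=104, qty=10): fills=none; bids=[#1:10@104] asks=[-]
After op 2 [order #2] limit_buy(price=99, qty=8): fills=none; bids=[#1:10@104 #2:8@99] asks=[-]
After op 3 [order #3] limit_sell(price=98, qty=5): fills=#1x#3:5@104; bids=[#1:5@104 #2:8@99] asks=[-]
After op 4 [order #4] limit_buy(price=103, qty=3): fills=none; bids=[#1:5@104 #4:3@103 #2:8@99] asks=[-]
After op 5 cancel(order #1): fills=none; bids=[#4:3@103 #2:8@99] asks=[-]
After op 6 [order #5] market_sell(qty=7): fills=#4x#5:3@103 #2x#5:4@99; bids=[#2:4@99] asks=[-]
After op 7 [order #6] limit_buy(price=97, qty=6): fills=none; bids=[#2:4@99 #6:6@97] asks=[-]
After op 8 cancel(order #3): fills=none; bids=[#2:4@99 #6:6@97] asks=[-]

Answer: BIDS (highest first):
  #2: 4@99
  #6: 6@97
ASKS (lowest first):
  (empty)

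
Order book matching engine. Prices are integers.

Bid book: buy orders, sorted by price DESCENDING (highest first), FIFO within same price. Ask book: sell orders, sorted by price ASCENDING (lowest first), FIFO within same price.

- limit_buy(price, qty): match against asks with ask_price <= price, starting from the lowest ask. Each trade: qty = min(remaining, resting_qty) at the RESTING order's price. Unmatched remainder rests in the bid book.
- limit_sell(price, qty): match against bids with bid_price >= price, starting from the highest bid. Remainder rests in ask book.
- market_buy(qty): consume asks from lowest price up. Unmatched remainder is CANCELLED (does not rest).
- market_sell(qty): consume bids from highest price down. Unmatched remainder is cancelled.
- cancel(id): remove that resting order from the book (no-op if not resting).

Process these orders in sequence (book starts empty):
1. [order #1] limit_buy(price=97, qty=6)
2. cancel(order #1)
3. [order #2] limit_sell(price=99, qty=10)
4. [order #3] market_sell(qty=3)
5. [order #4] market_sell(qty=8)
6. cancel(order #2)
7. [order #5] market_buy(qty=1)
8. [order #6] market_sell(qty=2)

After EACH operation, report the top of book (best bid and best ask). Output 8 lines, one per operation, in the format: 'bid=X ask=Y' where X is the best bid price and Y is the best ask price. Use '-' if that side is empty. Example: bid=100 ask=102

Answer: bid=97 ask=-
bid=- ask=-
bid=- ask=99
bid=- ask=99
bid=- ask=99
bid=- ask=-
bid=- ask=-
bid=- ask=-

Derivation:
After op 1 [order #1] limit_buy(price=97, qty=6): fills=none; bids=[#1:6@97] asks=[-]
After op 2 cancel(order #1): fills=none; bids=[-] asks=[-]
After op 3 [order #2] limit_sell(price=99, qty=10): fills=none; bids=[-] asks=[#2:10@99]
After op 4 [order #3] market_sell(qty=3): fills=none; bids=[-] asks=[#2:10@99]
After op 5 [order #4] market_sell(qty=8): fills=none; bids=[-] asks=[#2:10@99]
After op 6 cancel(order #2): fills=none; bids=[-] asks=[-]
After op 7 [order #5] market_buy(qty=1): fills=none; bids=[-] asks=[-]
After op 8 [order #6] market_sell(qty=2): fills=none; bids=[-] asks=[-]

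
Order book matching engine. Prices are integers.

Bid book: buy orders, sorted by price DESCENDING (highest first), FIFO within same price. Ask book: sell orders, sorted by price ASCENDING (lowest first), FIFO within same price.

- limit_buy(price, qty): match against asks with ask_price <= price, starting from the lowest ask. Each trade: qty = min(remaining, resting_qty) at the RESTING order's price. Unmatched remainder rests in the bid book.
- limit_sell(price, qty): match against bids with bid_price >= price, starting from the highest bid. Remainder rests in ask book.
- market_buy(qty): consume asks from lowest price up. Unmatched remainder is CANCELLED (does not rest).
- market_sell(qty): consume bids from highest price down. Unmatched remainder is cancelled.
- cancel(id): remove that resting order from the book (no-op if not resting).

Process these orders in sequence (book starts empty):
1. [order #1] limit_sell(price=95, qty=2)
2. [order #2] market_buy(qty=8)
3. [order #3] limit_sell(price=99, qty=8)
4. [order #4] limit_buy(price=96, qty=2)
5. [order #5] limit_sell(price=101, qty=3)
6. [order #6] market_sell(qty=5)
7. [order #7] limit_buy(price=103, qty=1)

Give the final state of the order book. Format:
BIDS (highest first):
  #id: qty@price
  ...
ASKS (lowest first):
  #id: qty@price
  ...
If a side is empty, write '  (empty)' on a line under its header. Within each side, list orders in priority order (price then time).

After op 1 [order #1] limit_sell(price=95, qty=2): fills=none; bids=[-] asks=[#1:2@95]
After op 2 [order #2] market_buy(qty=8): fills=#2x#1:2@95; bids=[-] asks=[-]
After op 3 [order #3] limit_sell(price=99, qty=8): fills=none; bids=[-] asks=[#3:8@99]
After op 4 [order #4] limit_buy(price=96, qty=2): fills=none; bids=[#4:2@96] asks=[#3:8@99]
After op 5 [order #5] limit_sell(price=101, qty=3): fills=none; bids=[#4:2@96] asks=[#3:8@99 #5:3@101]
After op 6 [order #6] market_sell(qty=5): fills=#4x#6:2@96; bids=[-] asks=[#3:8@99 #5:3@101]
After op 7 [order #7] limit_buy(price=103, qty=1): fills=#7x#3:1@99; bids=[-] asks=[#3:7@99 #5:3@101]

Answer: BIDS (highest first):
  (empty)
ASKS (lowest first):
  #3: 7@99
  #5: 3@101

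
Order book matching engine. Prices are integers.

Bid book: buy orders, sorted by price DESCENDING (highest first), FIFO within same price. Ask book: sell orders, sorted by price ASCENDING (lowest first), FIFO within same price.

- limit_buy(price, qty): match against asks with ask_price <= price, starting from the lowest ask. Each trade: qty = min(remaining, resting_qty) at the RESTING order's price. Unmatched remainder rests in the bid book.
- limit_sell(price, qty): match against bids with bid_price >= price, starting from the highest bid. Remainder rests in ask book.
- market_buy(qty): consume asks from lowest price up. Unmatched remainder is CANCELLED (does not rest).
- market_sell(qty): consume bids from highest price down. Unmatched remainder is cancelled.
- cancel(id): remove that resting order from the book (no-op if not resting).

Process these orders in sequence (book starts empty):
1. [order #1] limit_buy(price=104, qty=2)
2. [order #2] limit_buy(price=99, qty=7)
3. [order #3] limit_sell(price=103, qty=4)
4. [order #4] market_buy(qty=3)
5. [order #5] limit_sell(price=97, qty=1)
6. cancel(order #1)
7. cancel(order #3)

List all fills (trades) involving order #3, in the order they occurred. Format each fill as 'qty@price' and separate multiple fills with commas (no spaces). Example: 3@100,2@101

After op 1 [order #1] limit_buy(price=104, qty=2): fills=none; bids=[#1:2@104] asks=[-]
After op 2 [order #2] limit_buy(price=99, qty=7): fills=none; bids=[#1:2@104 #2:7@99] asks=[-]
After op 3 [order #3] limit_sell(price=103, qty=4): fills=#1x#3:2@104; bids=[#2:7@99] asks=[#3:2@103]
After op 4 [order #4] market_buy(qty=3): fills=#4x#3:2@103; bids=[#2:7@99] asks=[-]
After op 5 [order #5] limit_sell(price=97, qty=1): fills=#2x#5:1@99; bids=[#2:6@99] asks=[-]
After op 6 cancel(order #1): fills=none; bids=[#2:6@99] asks=[-]
After op 7 cancel(order #3): fills=none; bids=[#2:6@99] asks=[-]

Answer: 2@104,2@103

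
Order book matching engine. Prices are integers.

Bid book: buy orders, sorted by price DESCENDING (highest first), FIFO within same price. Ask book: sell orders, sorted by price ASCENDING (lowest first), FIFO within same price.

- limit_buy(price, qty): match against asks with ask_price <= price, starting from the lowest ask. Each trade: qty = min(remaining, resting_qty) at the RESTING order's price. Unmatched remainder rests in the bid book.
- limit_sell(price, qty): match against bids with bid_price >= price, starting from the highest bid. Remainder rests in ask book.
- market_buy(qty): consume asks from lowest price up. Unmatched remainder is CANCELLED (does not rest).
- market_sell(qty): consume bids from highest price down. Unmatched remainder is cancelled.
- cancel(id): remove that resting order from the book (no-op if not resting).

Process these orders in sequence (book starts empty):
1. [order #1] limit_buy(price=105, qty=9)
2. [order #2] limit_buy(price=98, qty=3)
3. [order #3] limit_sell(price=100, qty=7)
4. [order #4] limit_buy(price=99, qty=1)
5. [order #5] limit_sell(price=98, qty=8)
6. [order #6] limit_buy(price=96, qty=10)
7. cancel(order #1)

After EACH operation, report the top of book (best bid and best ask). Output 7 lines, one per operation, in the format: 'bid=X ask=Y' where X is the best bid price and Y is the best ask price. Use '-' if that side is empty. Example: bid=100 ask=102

Answer: bid=105 ask=-
bid=105 ask=-
bid=105 ask=-
bid=105 ask=-
bid=- ask=98
bid=96 ask=98
bid=96 ask=98

Derivation:
After op 1 [order #1] limit_buy(price=105, qty=9): fills=none; bids=[#1:9@105] asks=[-]
After op 2 [order #2] limit_buy(price=98, qty=3): fills=none; bids=[#1:9@105 #2:3@98] asks=[-]
After op 3 [order #3] limit_sell(price=100, qty=7): fills=#1x#3:7@105; bids=[#1:2@105 #2:3@98] asks=[-]
After op 4 [order #4] limit_buy(price=99, qty=1): fills=none; bids=[#1:2@105 #4:1@99 #2:3@98] asks=[-]
After op 5 [order #5] limit_sell(price=98, qty=8): fills=#1x#5:2@105 #4x#5:1@99 #2x#5:3@98; bids=[-] asks=[#5:2@98]
After op 6 [order #6] limit_buy(price=96, qty=10): fills=none; bids=[#6:10@96] asks=[#5:2@98]
After op 7 cancel(order #1): fills=none; bids=[#6:10@96] asks=[#5:2@98]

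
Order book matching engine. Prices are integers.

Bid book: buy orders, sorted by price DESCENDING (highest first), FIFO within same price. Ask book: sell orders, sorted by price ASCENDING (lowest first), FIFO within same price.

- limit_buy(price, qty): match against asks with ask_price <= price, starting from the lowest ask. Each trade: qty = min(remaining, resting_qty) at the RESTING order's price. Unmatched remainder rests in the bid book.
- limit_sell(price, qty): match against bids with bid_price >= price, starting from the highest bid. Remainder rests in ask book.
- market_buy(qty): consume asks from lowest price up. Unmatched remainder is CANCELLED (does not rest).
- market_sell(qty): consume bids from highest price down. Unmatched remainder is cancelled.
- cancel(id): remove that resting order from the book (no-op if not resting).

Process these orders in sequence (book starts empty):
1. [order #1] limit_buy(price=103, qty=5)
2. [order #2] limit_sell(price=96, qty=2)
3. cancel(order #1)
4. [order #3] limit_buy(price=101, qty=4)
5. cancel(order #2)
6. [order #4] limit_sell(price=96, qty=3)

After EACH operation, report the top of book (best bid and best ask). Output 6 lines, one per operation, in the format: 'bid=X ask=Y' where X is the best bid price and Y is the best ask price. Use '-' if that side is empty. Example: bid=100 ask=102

Answer: bid=103 ask=-
bid=103 ask=-
bid=- ask=-
bid=101 ask=-
bid=101 ask=-
bid=101 ask=-

Derivation:
After op 1 [order #1] limit_buy(price=103, qty=5): fills=none; bids=[#1:5@103] asks=[-]
After op 2 [order #2] limit_sell(price=96, qty=2): fills=#1x#2:2@103; bids=[#1:3@103] asks=[-]
After op 3 cancel(order #1): fills=none; bids=[-] asks=[-]
After op 4 [order #3] limit_buy(price=101, qty=4): fills=none; bids=[#3:4@101] asks=[-]
After op 5 cancel(order #2): fills=none; bids=[#3:4@101] asks=[-]
After op 6 [order #4] limit_sell(price=96, qty=3): fills=#3x#4:3@101; bids=[#3:1@101] asks=[-]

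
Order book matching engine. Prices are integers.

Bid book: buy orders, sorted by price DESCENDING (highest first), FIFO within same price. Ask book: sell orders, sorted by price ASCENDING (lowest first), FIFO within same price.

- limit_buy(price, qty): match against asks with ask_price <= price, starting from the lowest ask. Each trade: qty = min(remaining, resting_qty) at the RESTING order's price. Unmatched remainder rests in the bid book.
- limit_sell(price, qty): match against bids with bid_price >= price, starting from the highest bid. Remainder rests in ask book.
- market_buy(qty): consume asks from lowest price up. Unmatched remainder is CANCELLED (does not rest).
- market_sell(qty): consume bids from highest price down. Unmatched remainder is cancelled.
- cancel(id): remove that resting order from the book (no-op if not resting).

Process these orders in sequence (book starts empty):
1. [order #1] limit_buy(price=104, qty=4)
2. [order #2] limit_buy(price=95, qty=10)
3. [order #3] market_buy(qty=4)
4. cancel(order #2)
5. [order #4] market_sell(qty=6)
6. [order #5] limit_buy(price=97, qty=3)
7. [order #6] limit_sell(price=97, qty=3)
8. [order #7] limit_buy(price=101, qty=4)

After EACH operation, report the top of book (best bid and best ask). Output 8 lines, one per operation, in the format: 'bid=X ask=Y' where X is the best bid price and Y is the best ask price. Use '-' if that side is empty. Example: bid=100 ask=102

Answer: bid=104 ask=-
bid=104 ask=-
bid=104 ask=-
bid=104 ask=-
bid=- ask=-
bid=97 ask=-
bid=- ask=-
bid=101 ask=-

Derivation:
After op 1 [order #1] limit_buy(price=104, qty=4): fills=none; bids=[#1:4@104] asks=[-]
After op 2 [order #2] limit_buy(price=95, qty=10): fills=none; bids=[#1:4@104 #2:10@95] asks=[-]
After op 3 [order #3] market_buy(qty=4): fills=none; bids=[#1:4@104 #2:10@95] asks=[-]
After op 4 cancel(order #2): fills=none; bids=[#1:4@104] asks=[-]
After op 5 [order #4] market_sell(qty=6): fills=#1x#4:4@104; bids=[-] asks=[-]
After op 6 [order #5] limit_buy(price=97, qty=3): fills=none; bids=[#5:3@97] asks=[-]
After op 7 [order #6] limit_sell(price=97, qty=3): fills=#5x#6:3@97; bids=[-] asks=[-]
After op 8 [order #7] limit_buy(price=101, qty=4): fills=none; bids=[#7:4@101] asks=[-]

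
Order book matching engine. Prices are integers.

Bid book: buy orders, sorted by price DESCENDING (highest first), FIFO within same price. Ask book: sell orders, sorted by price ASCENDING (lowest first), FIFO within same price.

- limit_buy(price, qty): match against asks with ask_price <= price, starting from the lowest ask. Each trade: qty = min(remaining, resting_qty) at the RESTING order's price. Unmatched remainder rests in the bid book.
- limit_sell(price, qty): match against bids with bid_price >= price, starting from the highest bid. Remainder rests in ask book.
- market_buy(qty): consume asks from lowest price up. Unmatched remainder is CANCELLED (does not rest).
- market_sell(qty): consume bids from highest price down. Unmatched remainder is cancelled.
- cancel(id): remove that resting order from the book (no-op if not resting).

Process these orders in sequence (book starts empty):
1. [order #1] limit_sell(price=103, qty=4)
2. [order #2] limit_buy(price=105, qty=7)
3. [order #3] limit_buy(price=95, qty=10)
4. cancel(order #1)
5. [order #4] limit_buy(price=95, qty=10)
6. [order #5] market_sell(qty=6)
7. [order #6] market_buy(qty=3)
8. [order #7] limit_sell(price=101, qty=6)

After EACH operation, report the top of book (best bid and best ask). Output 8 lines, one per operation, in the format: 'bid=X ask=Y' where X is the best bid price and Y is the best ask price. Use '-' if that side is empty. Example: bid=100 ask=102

Answer: bid=- ask=103
bid=105 ask=-
bid=105 ask=-
bid=105 ask=-
bid=105 ask=-
bid=95 ask=-
bid=95 ask=-
bid=95 ask=101

Derivation:
After op 1 [order #1] limit_sell(price=103, qty=4): fills=none; bids=[-] asks=[#1:4@103]
After op 2 [order #2] limit_buy(price=105, qty=7): fills=#2x#1:4@103; bids=[#2:3@105] asks=[-]
After op 3 [order #3] limit_buy(price=95, qty=10): fills=none; bids=[#2:3@105 #3:10@95] asks=[-]
After op 4 cancel(order #1): fills=none; bids=[#2:3@105 #3:10@95] asks=[-]
After op 5 [order #4] limit_buy(price=95, qty=10): fills=none; bids=[#2:3@105 #3:10@95 #4:10@95] asks=[-]
After op 6 [order #5] market_sell(qty=6): fills=#2x#5:3@105 #3x#5:3@95; bids=[#3:7@95 #4:10@95] asks=[-]
After op 7 [order #6] market_buy(qty=3): fills=none; bids=[#3:7@95 #4:10@95] asks=[-]
After op 8 [order #7] limit_sell(price=101, qty=6): fills=none; bids=[#3:7@95 #4:10@95] asks=[#7:6@101]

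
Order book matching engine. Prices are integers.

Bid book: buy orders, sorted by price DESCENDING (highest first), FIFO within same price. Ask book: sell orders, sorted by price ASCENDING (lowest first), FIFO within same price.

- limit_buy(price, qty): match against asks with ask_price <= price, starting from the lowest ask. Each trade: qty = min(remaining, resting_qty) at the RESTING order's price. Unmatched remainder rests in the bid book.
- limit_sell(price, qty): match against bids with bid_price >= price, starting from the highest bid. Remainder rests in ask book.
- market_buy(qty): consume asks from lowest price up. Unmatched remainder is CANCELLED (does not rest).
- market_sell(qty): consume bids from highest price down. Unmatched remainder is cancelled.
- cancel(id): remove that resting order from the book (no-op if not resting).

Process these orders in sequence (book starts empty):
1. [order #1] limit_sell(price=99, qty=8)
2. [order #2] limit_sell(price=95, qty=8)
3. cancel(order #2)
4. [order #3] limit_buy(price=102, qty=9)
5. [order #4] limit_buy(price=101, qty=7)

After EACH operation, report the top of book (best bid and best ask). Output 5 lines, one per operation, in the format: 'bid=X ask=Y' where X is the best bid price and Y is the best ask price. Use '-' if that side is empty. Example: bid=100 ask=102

After op 1 [order #1] limit_sell(price=99, qty=8): fills=none; bids=[-] asks=[#1:8@99]
After op 2 [order #2] limit_sell(price=95, qty=8): fills=none; bids=[-] asks=[#2:8@95 #1:8@99]
After op 3 cancel(order #2): fills=none; bids=[-] asks=[#1:8@99]
After op 4 [order #3] limit_buy(price=102, qty=9): fills=#3x#1:8@99; bids=[#3:1@102] asks=[-]
After op 5 [order #4] limit_buy(price=101, qty=7): fills=none; bids=[#3:1@102 #4:7@101] asks=[-]

Answer: bid=- ask=99
bid=- ask=95
bid=- ask=99
bid=102 ask=-
bid=102 ask=-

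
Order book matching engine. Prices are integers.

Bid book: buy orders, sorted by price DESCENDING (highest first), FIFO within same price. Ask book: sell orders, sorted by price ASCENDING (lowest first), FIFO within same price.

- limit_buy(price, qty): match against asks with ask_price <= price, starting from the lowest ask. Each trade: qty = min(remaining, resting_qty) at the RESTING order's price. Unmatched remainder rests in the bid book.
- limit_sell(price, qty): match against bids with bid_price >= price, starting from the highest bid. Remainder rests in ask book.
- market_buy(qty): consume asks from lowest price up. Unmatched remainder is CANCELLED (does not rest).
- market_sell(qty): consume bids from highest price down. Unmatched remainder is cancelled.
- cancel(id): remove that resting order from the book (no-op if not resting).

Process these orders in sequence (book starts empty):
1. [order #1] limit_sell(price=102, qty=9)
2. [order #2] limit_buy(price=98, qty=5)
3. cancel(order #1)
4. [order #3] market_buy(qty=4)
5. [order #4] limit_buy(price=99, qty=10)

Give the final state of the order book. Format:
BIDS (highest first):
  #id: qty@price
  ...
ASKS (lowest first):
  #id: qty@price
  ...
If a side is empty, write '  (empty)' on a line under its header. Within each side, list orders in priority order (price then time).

Answer: BIDS (highest first):
  #4: 10@99
  #2: 5@98
ASKS (lowest first):
  (empty)

Derivation:
After op 1 [order #1] limit_sell(price=102, qty=9): fills=none; bids=[-] asks=[#1:9@102]
After op 2 [order #2] limit_buy(price=98, qty=5): fills=none; bids=[#2:5@98] asks=[#1:9@102]
After op 3 cancel(order #1): fills=none; bids=[#2:5@98] asks=[-]
After op 4 [order #3] market_buy(qty=4): fills=none; bids=[#2:5@98] asks=[-]
After op 5 [order #4] limit_buy(price=99, qty=10): fills=none; bids=[#4:10@99 #2:5@98] asks=[-]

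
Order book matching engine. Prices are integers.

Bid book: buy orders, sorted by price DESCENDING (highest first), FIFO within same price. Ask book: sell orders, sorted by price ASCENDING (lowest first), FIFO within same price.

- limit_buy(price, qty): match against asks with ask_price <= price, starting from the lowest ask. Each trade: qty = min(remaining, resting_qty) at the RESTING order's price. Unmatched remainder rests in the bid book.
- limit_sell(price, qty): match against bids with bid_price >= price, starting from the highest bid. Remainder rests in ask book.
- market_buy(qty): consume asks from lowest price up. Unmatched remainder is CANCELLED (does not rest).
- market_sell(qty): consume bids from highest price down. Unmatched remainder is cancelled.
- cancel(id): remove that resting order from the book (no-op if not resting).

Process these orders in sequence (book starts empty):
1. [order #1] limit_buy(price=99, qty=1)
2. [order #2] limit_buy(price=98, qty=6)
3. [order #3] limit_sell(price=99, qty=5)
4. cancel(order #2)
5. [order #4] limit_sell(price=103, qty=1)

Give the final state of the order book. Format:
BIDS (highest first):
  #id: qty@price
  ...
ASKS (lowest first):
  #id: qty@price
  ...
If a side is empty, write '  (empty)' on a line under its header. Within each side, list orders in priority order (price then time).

Answer: BIDS (highest first):
  (empty)
ASKS (lowest first):
  #3: 4@99
  #4: 1@103

Derivation:
After op 1 [order #1] limit_buy(price=99, qty=1): fills=none; bids=[#1:1@99] asks=[-]
After op 2 [order #2] limit_buy(price=98, qty=6): fills=none; bids=[#1:1@99 #2:6@98] asks=[-]
After op 3 [order #3] limit_sell(price=99, qty=5): fills=#1x#3:1@99; bids=[#2:6@98] asks=[#3:4@99]
After op 4 cancel(order #2): fills=none; bids=[-] asks=[#3:4@99]
After op 5 [order #4] limit_sell(price=103, qty=1): fills=none; bids=[-] asks=[#3:4@99 #4:1@103]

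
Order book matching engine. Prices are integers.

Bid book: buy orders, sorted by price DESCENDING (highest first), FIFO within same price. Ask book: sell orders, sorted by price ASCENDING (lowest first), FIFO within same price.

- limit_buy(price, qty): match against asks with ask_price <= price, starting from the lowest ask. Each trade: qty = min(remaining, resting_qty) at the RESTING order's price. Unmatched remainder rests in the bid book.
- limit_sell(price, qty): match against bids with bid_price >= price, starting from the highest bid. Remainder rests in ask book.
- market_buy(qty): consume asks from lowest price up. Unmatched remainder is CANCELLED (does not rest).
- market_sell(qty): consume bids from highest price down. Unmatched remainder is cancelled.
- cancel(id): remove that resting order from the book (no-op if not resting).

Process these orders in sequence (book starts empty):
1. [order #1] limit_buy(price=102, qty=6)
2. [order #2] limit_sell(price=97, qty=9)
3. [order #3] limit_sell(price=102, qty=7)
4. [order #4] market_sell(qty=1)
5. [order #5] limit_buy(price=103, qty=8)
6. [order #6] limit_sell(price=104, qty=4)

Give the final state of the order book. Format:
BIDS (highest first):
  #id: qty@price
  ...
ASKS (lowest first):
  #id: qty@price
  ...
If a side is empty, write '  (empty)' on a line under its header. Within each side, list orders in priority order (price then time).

Answer: BIDS (highest first):
  (empty)
ASKS (lowest first):
  #3: 2@102
  #6: 4@104

Derivation:
After op 1 [order #1] limit_buy(price=102, qty=6): fills=none; bids=[#1:6@102] asks=[-]
After op 2 [order #2] limit_sell(price=97, qty=9): fills=#1x#2:6@102; bids=[-] asks=[#2:3@97]
After op 3 [order #3] limit_sell(price=102, qty=7): fills=none; bids=[-] asks=[#2:3@97 #3:7@102]
After op 4 [order #4] market_sell(qty=1): fills=none; bids=[-] asks=[#2:3@97 #3:7@102]
After op 5 [order #5] limit_buy(price=103, qty=8): fills=#5x#2:3@97 #5x#3:5@102; bids=[-] asks=[#3:2@102]
After op 6 [order #6] limit_sell(price=104, qty=4): fills=none; bids=[-] asks=[#3:2@102 #6:4@104]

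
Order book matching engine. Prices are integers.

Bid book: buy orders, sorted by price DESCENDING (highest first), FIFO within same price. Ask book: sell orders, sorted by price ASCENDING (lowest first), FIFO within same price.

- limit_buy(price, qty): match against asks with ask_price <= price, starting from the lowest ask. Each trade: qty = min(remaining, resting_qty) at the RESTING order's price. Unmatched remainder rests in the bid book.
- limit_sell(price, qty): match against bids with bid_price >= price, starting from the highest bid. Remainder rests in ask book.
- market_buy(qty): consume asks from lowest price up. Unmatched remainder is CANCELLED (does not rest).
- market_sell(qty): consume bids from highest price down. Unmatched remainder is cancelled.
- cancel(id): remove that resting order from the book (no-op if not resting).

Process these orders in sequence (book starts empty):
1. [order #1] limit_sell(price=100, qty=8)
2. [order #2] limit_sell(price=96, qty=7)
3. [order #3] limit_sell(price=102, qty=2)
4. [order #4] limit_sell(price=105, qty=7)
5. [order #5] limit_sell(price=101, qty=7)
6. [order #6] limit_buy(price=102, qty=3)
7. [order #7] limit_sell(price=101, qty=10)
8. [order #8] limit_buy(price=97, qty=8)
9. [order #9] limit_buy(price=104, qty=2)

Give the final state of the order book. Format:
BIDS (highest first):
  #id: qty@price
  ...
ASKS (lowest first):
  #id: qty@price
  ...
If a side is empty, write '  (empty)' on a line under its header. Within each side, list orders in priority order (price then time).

Answer: BIDS (highest first):
  #8: 4@97
ASKS (lowest first):
  #1: 6@100
  #5: 7@101
  #7: 10@101
  #3: 2@102
  #4: 7@105

Derivation:
After op 1 [order #1] limit_sell(price=100, qty=8): fills=none; bids=[-] asks=[#1:8@100]
After op 2 [order #2] limit_sell(price=96, qty=7): fills=none; bids=[-] asks=[#2:7@96 #1:8@100]
After op 3 [order #3] limit_sell(price=102, qty=2): fills=none; bids=[-] asks=[#2:7@96 #1:8@100 #3:2@102]
After op 4 [order #4] limit_sell(price=105, qty=7): fills=none; bids=[-] asks=[#2:7@96 #1:8@100 #3:2@102 #4:7@105]
After op 5 [order #5] limit_sell(price=101, qty=7): fills=none; bids=[-] asks=[#2:7@96 #1:8@100 #5:7@101 #3:2@102 #4:7@105]
After op 6 [order #6] limit_buy(price=102, qty=3): fills=#6x#2:3@96; bids=[-] asks=[#2:4@96 #1:8@100 #5:7@101 #3:2@102 #4:7@105]
After op 7 [order #7] limit_sell(price=101, qty=10): fills=none; bids=[-] asks=[#2:4@96 #1:8@100 #5:7@101 #7:10@101 #3:2@102 #4:7@105]
After op 8 [order #8] limit_buy(price=97, qty=8): fills=#8x#2:4@96; bids=[#8:4@97] asks=[#1:8@100 #5:7@101 #7:10@101 #3:2@102 #4:7@105]
After op 9 [order #9] limit_buy(price=104, qty=2): fills=#9x#1:2@100; bids=[#8:4@97] asks=[#1:6@100 #5:7@101 #7:10@101 #3:2@102 #4:7@105]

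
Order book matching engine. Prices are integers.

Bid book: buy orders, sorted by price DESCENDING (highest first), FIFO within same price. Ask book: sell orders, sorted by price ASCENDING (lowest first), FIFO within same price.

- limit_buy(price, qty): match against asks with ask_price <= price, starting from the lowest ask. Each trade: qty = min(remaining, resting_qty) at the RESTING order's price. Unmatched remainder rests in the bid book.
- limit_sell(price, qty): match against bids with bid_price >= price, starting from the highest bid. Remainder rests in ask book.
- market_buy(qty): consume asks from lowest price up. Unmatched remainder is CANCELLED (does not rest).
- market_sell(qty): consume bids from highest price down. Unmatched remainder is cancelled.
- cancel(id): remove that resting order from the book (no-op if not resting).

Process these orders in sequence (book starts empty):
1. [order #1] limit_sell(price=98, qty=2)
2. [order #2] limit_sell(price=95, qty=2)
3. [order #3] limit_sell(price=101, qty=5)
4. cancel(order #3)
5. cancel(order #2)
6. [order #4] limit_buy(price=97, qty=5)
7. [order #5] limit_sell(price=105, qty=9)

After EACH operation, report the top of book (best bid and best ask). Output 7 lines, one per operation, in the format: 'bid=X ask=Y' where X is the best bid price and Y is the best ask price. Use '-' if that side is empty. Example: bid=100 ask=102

After op 1 [order #1] limit_sell(price=98, qty=2): fills=none; bids=[-] asks=[#1:2@98]
After op 2 [order #2] limit_sell(price=95, qty=2): fills=none; bids=[-] asks=[#2:2@95 #1:2@98]
After op 3 [order #3] limit_sell(price=101, qty=5): fills=none; bids=[-] asks=[#2:2@95 #1:2@98 #3:5@101]
After op 4 cancel(order #3): fills=none; bids=[-] asks=[#2:2@95 #1:2@98]
After op 5 cancel(order #2): fills=none; bids=[-] asks=[#1:2@98]
After op 6 [order #4] limit_buy(price=97, qty=5): fills=none; bids=[#4:5@97] asks=[#1:2@98]
After op 7 [order #5] limit_sell(price=105, qty=9): fills=none; bids=[#4:5@97] asks=[#1:2@98 #5:9@105]

Answer: bid=- ask=98
bid=- ask=95
bid=- ask=95
bid=- ask=95
bid=- ask=98
bid=97 ask=98
bid=97 ask=98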